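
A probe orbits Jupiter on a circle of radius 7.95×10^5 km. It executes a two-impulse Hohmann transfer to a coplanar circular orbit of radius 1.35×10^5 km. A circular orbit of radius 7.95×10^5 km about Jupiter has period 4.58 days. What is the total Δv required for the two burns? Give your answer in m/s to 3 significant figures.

Δv = 15200 m/s

From Kepler's third law T² = 4π²r³/μ at r = 7.95×10^5 km, T = 4.58 days = 4.58 × 86400 s = 3.95712×10^5 s: μ = 4π²r³/T² = 1.26678×10^8 km³/s².
Semi-major axis of the transfer orbit: a_t = (7.950×10^5 + 1.350×10^5)/2 = 4.650×10^5 km.
Circular speed at r₁: v₁ = √(μ/r₁) = √(1.26678×10^8/7.950×10^5) = 12.6232 km/s.
Transfer-orbit speed at r₁ (vis-viva equation): v_a = √[μ(2/r₁ − 1/a_t)] = 6.80155 km/s.
First burn Δv₁ = |v_a − v₁| = 5.822 km/s.
At r₂, v₂ = √(μ/r₂) = 30.633 km/s.
Transfer-orbit speed at r₂: v_p = √[μ(2/r₂ − 1/a_t)] = 40.054 km/s.
Second burn Δv₂ = |v₂ − v_p| = 9.421 km/s.
Δv = Δv₁ + Δv₂ = 5.822 + 9.421 = 15.24 km/s.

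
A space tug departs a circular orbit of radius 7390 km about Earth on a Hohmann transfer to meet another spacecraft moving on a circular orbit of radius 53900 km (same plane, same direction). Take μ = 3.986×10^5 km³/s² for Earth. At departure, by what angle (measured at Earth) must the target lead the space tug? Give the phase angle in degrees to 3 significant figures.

The Hohmann ellipse has a_t = (r₁ + r₂)/2 = 30645 km.
Transfer time t = π√(a_t³/μ) = 26694 s.
Target angular speed ω₂ = √(μ/r₂³) = 5.0453×10^-5 rad/s.
Angle swept by the target during transfer: ω₂·t = 1.3468 rad = 77.17°.
The space tug traverses 180° on the transfer ellipse, so the target must lead by 180° − 77.17° = 103°.

φ = 103°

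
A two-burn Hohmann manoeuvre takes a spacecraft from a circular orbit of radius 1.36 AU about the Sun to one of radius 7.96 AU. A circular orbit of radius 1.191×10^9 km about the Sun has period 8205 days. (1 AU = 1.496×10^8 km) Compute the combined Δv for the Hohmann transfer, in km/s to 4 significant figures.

Δv = 12.69 km/s

From Kepler's third law T² = 4π²r³/μ at r = 1.191×10^9 km, T = 8205 days = 8205 × 86400 s = 7.08912×10^8 s: μ = 4π²r³/T² = 1.32712×10^11 km³/s².
In km: r₁ = 1.36 × 1.496×10^8 = 2.03456×10^8 km; r₂ = 7.96 × 1.496×10^8 = 1.190816×10^9 km.
The Hohmann ellipse has a_t = (r₁ + r₂)/2 = 6.97136×10^8 km.
Circular speed at r₁: v₁ = √(μ/r₁) = √(1.32712×10^11/2.03456×10^8) = 25.54 km/s.
Transfer-orbit speed at r₁ (vis-viva equation): v_p = √[μ(2/r₁ − 1/a_t)] = 33.38 km/s.
First burn Δv₁ = |v_p − v₁| = 7.840 km/s.
At r₂, v₂ = √(μ/r₂) = 10.557 km/s.
Transfer-orbit speed at r₂: v_a = √[μ(2/r₂ − 1/a_t)] = 5.7031 km/s.
Second burn Δv₂ = |v₂ − v_a| = 4.854 km/s.
Total Δv = Δv₁ + Δv₂ = 12.69 km/s.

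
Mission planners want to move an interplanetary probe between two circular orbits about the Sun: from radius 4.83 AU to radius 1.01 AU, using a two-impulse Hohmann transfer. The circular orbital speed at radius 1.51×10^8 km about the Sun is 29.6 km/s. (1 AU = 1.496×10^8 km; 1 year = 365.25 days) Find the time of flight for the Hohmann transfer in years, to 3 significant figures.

From the circular-orbit relation v² = μ/r at r = 1.51×10^8 km: μ = v²r = (29.6)² × 1.51×10^8 = 1.32300×10^11 km³/s².
In km: r₁ = 4.83 × 1.496×10^8 = 7.22568×10^8 km; r₂ = 1.01 × 1.496×10^8 = 1.51096×10^8 km.
The Hohmann ellipse has a_t = (r₁ + r₂)/2 = 4.36832×10^8 km.
By Kepler's third law the transfer-orbit period is T = 2π√(a_t³/μ), so t = T/2 = 7.886×10^7 s.
Converting: 7.886×10^7 s ÷ 3.15576×10^7 s/year (365.25 × 86400) = 2.50 years.

t = 2.50 years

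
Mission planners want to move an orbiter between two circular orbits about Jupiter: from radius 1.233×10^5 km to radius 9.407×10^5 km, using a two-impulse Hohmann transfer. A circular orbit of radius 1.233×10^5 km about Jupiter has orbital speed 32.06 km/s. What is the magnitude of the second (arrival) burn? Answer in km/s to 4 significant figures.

Δv₂ = 6.019 km/s

From the circular-orbit relation v² = μ/r at r = 1.233×10^5 km: μ = v²r = (32.06)² × 1.233×10^5 = 1.26733×10^8 km³/s².
Transfer-ellipse semi-major axis a_t = (r₁ + r₂)/2 = (1.233×10^5 + 9.407×10^5)/2 = 5.320×10^5 km.
Circular speed at r = 9.407×10^5 km: v_c = √(μ/r) = 11.607 km/s.
Transfer-orbit speed at the same r (vis-viva, a = a_t): v_t = √[μ(2/r − 1/a_t)] = 5.5879 km/s.
Δv₂ = |v_t − v_c| = |5.5879 − 11.607| = 6.019 km/s.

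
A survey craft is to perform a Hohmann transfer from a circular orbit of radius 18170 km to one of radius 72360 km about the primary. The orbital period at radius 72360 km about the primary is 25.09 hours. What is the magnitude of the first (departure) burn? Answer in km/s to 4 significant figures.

From Kepler's third law T² = 4π²r³/μ at r = 72360 km, T = 25.09 hours = 25.09 × 3600 s = 90324 s: μ = 4π²r³/T² = 1.83337×10^6 km³/s².
Semi-major axis of the transfer orbit: a_t = (18170 + 72360)/2 = 45265 km.
On the circular orbit at r = 18170 km, v_c = √(μ/r) = 10.045 km/s.
Vis-viva on the transfer ellipse at r = 18170 km gives v_t = √[μ(2/r − 1/a_t)] = 12.700 km/s.
Δv₁ = |v_t − v_c| = |12.700 − 10.045| = 2.655 km/s.

Δv₁ = 2.655 km/s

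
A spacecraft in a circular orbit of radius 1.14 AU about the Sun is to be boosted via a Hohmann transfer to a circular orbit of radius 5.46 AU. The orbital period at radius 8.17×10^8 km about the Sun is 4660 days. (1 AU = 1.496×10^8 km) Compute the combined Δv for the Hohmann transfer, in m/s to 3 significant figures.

From Kepler's third law T² = 4π²r³/μ at r = 8.17×10^8 km, T = 4660 days = 4660 × 86400 s = 4.02624×10^8 s: μ = 4π²r³/T² = 1.32809×10^11 km³/s².
In km: r₁ = 1.14 × 1.496×10^8 = 1.70544×10^8 km; r₂ = 5.46 × 1.496×10^8 = 8.16816×10^8 km.
The Hohmann ellipse has a_t = (r₁ + r₂)/2 = 4.9368×10^8 km.
At r₁ the circular-orbit speed is v₁ = √(μ/r₁) = 27.906 km/s.
Transfer-orbit speed at r₁ (v² = μ(2/r − 1/a)): v_p = √[μ(2/r₁ − 1/a_t)] = 35.895 km/s.
First burn Δv₁ = |v_p − v₁| = 7.989 km/s.
Circular speed at r₂: v₂ = √(μ/r₂) = 12.7512 km/s.
Transfer-orbit speed at r₂: v_a = √[μ(2/r₂ − 1/a_t)] = 7.49457 km/s.
Second burn Δv₂ = |v₂ − v_a| = 5.257 km/s.
Δv = Δv₁ + Δv₂ = 7.989 + 5.257 = 13.25 km/s.

Δv = 13200 m/s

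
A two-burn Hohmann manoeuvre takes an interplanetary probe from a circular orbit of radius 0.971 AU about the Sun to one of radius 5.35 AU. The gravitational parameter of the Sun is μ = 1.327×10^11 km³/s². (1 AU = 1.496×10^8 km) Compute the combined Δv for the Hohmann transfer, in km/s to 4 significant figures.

In km: r₁ = 0.971 × 1.496×10^8 = 1.452616×10^8 km; r₂ = 5.35 × 1.496×10^8 = 8.0036×10^8 km.
The Hohmann ellipse has a_t = (r₁ + r₂)/2 = 4.728108×10^8 km.
Circular speed at r₁: v₁ = √(μ/r₁) = √(1.327×10^11/1.452616×10^8) = 30.22 km/s.
On the transfer ellipse at r₁, vis-viva gives v_p = √[μ(2/r₁ − 1/a_t)] = 39.32 km/s.
First burn Δv₁ = |v_p − v₁| = 9.100 km/s.
Circular speed at r₂: v₂ = √(μ/r₂) = 12.876 km/s.
Transfer-orbit speed at r₂: v_a = √[μ(2/r₂ − 1/a_t)] = 7.1371 km/s.
Second burn Δv₂ = |v₂ − v_a| = 5.739 km/s.
Δv = Δv₁ + Δv₂ = 9.100 + 5.739 = 14.84 km/s.

Δv = 14.84 km/s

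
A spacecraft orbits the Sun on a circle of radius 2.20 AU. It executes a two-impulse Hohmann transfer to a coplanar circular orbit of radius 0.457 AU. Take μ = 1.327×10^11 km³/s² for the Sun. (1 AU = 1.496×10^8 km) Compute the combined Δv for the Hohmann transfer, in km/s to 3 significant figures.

In km: r₁ = 2.20 × 1.496×10^8 = 3.2912×10^8 km; r₂ = 0.457 × 1.496×10^8 = 6.83672×10^7 km.
The Hohmann ellipse has a_t = (r₁ + r₂)/2 = 1.987436×10^8 km.
At r₁ the circular-orbit speed is v₁ = √(μ/r₁) = 20.080 km/s.
On the transfer ellipse at r₁, v² = μ(2/r − 1/a) gives v_a = √[μ(2/r₁ − 1/a_t)] = 11.777 km/s.
First burn Δv₁ = |v_a − v₁| = 8.303 km/s.
Circular speed at r₂: v₂ = √(μ/r₂) = 44.057 km/s.
Transfer-orbit speed at r₂: v_p = √[μ(2/r₂ − 1/a_t)] = 56.695 km/s.
Second burn Δv₂ = |v₂ − v_p| = 12.64 km/s.
Total Δv = Δv₁ + Δv₂ = 20.94 km/s.

Δv = 20.9 km/s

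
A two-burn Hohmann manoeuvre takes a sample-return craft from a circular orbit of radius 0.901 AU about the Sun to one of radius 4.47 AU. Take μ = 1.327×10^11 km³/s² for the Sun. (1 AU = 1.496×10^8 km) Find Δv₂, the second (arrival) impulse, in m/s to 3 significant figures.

In km: r₁ = 0.901 × 1.496×10^8 = 1.347896×10^8 km; r₂ = 4.47 × 1.496×10^8 = 6.68712×10^8 km.
Semi-major axis of the transfer orbit: a_t = (1.347896×10^8 + 6.68712×10^8)/2 = 4.017508×10^8 km.
On the circular orbit at r = 6.68712×10^8 km, v_c = √(μ/r) = 14.0869 km/s.
Vis-viva on the transfer ellipse at r = 6.68712×10^8 km gives v_t = √[μ(2/r − 1/a_t)] = 8.15954 km/s.
Δv₂ = |v_t − v_c| = |8.15954 − 14.0869| = 5.927 km/s.

Δv₂ = 5930 m/s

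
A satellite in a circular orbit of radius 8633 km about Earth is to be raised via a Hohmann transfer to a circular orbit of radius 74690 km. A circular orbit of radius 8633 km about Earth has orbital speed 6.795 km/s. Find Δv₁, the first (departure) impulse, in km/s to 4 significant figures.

Δv₁ = 2.303 km/s

From the circular-orbit relation v² = μ/r at r = 8633 km: μ = v²r = (6.795)² × 8633 = 3.98603×10^5 km³/s².
The Hohmann ellipse has a_t = (r₁ + r₂)/2 = 41661.5 km.
Circular speed at r = 8633 km: v_c = √(μ/r) = 6.795 km/s.
Vis-viva on the transfer ellipse at r = 8633 km gives v_t = √[μ(2/r − 1/a_t)] = 9.098 km/s.
Δv₁ = |v_t − v_c| = |9.098 − 6.795| = 2.303 km/s.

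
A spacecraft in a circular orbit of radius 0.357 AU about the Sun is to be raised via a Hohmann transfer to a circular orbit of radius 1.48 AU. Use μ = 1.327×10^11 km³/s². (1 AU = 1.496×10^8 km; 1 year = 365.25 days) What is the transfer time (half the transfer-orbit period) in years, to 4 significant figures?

In km: r₁ = 0.357 × 1.496×10^8 = 5.34072×10^7 km; r₂ = 1.48 × 1.496×10^8 = 2.21408×10^8 km.
The Hohmann ellipse has a_t = (r₁ + r₂)/2 = 1.374076×10^8 km.
Half the transfer-orbit period gives t = π√(a_t³/μ) = 1.3891×10^7 s.
Converting: 1.3891×10^7 s ÷ 3.15576×10^7 s/year (365.25 × 86400) = 0.4402 years.

t = 0.4402 years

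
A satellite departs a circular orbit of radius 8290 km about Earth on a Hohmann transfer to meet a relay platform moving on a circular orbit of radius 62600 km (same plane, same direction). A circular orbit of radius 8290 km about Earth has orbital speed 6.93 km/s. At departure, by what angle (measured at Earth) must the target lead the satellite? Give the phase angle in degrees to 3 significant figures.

φ = 103°

From the circular-orbit relation v² = μ/r at r = 8290 km: μ = v²r = (6.93)² × 8290 = 3.98126×10^5 km³/s².
The Hohmann ellipse has a_t = (r₁ + r₂)/2 = 35445 km.
The half-period of the transfer ellipse is t = π√(a_t³/μ) = 33226 s.
The target's mean motion on its circular orbit is ω₂ = √(μ/r₂³) = 4.0286×10^-5 rad/s.
Angle swept by the target during transfer: ω₂·t = 1.3385 rad = 76.69°.
The satellite traverses 180° on the transfer ellipse, so the target must lead by 180° − 76.69° = 103°.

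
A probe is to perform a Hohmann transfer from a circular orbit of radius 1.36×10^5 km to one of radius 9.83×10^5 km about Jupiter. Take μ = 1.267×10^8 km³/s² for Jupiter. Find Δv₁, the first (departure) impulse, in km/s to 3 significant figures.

Semi-major axis of the transfer orbit: a_t = (1.360×10^5 + 9.830×10^5)/2 = 5.595×10^5 km.
Circular speed at r = 1.360×10^5 km: v_c = √(μ/r) = 30.522 km/s.
Transfer-orbit speed at the same r (vis-viva, a = a_t): v_t = √[μ(2/r − 1/a_t)] = 40.457 km/s.
Δv₁ = |v_t − v_c| = |40.457 − 30.522| = 9.935 km/s.

Δv₁ = 9.93 km/s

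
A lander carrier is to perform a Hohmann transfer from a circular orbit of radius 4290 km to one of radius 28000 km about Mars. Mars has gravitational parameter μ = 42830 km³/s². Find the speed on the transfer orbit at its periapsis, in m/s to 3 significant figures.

v = 4160 m/s

Semi-major axis of the transfer orbit: a_t = (4290 + 28000)/2 = 16145 km.
At periapsis, r = 4290 km.
From the vis-viva equation, v = √[μ(2/r − 1/a_t)] = 4.161 km/s.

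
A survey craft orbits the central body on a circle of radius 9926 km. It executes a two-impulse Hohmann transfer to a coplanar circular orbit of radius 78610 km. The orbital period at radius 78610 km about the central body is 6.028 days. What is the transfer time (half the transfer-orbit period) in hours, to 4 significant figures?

t = 30.57 hours

From Kepler's third law T² = 4π²r³/μ at r = 78610 km, T = 6.028 days = 6.028 × 86400 s = 5.208192×10^5 s: μ = 4π²r³/T² = 70700.0 km³/s².
Transfer-ellipse semi-major axis a_t = (r₁ + r₂)/2 = (9926 + 78610)/2 = 44268 km.
By Kepler's third law the transfer-orbit period is T = 2π√(a_t³/μ), so t = T/2 = 1.1005×10^5 s.
Converting: 1.1005×10^5 s ÷ 3600 s/hour = 30.57 hours.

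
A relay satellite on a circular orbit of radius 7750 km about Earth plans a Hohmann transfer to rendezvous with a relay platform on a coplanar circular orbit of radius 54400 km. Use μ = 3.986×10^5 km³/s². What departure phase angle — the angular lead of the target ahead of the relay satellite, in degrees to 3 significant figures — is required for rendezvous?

Semi-major axis of the transfer orbit: a_t = (7750 + 54400)/2 = 31075 km.
Transfer time t = π√(a_t³/μ) = 27258 s.
Target angular speed ω₂ = √(μ/r₂³) = 4.9759×10^-5 rad/s.
Angle swept by the target during transfer: ω₂·t = 1.3563 rad = 77.71°.
Arrival is 180° from departure on the ellipse, so φ = 180° − 77.71° = 102°.

φ = 102°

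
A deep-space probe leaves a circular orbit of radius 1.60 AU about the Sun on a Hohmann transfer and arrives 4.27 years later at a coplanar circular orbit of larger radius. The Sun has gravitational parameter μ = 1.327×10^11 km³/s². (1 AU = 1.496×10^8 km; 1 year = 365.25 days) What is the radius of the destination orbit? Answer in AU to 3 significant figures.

r₂ = 6.76 AU

In km: r₁ = 1.60 × 1.496×10^8 = 2.3936×10^8 km.
Transfer time t = 4.27 years × 365.25 × 86400 s = 1.34750952×10^8 s, and t = π√(a_t³/μ).
So a_t = (μ t²/π²)^(1/3) = (1.327×10^11 × (1.34750952×10^8)² / π²)^(1/3) = 6.2500×10^8 km.
Since a_t = (r₁ + r₂)/2, r₂ = 2a_t − r₁ = 2×6.2500×10^8 − 2.3936×10^8 = 1.01064×10^9 km.
In AU: r₂ = 1.01064×10^9 / 1.496×10^8 = 6.76 AU.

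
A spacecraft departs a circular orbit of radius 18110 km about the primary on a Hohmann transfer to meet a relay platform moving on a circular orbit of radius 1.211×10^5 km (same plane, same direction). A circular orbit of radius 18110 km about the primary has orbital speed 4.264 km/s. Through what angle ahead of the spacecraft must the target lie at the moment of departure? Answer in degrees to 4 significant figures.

From the circular-orbit relation v² = μ/r at r = 18110 km: μ = v²r = (4.264)² × 18110 = 3.29271×10^5 km³/s².
The Hohmann ellipse has a_t = (r₁ + r₂)/2 = 69605 km.
Transfer time t = π√(a_t³/μ) = 1.005×10^5 s.
The target's mean motion on its circular orbit is ω₂ = √(μ/r₂³) = 1.362×10^-5 rad/s.
Angle swept by the target during transfer: ω₂·t = 1.369 rad = 78.44°.
The spacecraft traverses 180° on the transfer ellipse, so the target must lead by 180° − 78.44° = 101.6°.

φ = 101.6°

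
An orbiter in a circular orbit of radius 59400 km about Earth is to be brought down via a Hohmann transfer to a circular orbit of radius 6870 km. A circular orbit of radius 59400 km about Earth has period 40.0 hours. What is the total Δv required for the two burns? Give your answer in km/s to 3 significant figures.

From Kepler's third law T² = 4π²r³/μ at r = 59400 km, T = 40.0 hours = 40.0 × 3600 s = 1.440×10^5 s: μ = 4π²r³/T² = 3.99019×10^5 km³/s².
Transfer-ellipse semi-major axis a_t = (r₁ + r₂)/2 = (59400 + 6870)/2 = 33135 km.
At r₁ the circular-orbit speed is v₁ = √(μ/r₁) = 2.59181 km/s.
On the transfer ellipse at r₁, vis-viva equation gives v_a = √[μ(2/r₁ − 1/a_t)] = 1.18015 km/s.
First burn Δv₁ = |v_a − v₁| = 1.41166 km/s.
At r₂, v₂ = √(μ/r₂) = 7.621118 km/s.
Transfer-orbit speed at r₂: v_p = √[μ(2/r₂ − 1/a_t)] = 10.20395 km/s.
Second burn Δv₂ = |v₂ − v_p| = 2.58283 km/s.
Δv = Δv₁ + Δv₂ = 1.41166 + 2.58283 = 3.994 km/s.

Δv = 3.99 km/s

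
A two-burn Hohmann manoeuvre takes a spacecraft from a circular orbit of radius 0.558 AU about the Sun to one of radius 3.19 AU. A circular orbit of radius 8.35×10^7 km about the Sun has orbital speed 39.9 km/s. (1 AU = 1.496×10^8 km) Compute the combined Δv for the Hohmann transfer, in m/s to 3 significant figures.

Δv = 19700 m/s

From the circular-orbit relation v² = μ/r at r = 8.35×10^7 km: μ = v²r = (39.9)² × 8.35×10^7 = 1.32933×10^11 km³/s².
In km: r₁ = 0.558 × 1.496×10^8 = 8.34768×10^7 km; r₂ = 3.19 × 1.496×10^8 = 4.77224×10^8 km.
Semi-major axis of the transfer orbit: a_t = (8.34768×10^7 + 4.77224×10^8)/2 = 2.803504×10^8 km.
Circular speed at r₁: v₁ = √(μ/r₁) = √(1.32933×10^11/8.34768×10^7) = 39.906 km/s.
On the transfer ellipse at r₁, vis-viva equation gives v_p = √[μ(2/r₁ − 1/a_t)] = 52.065 km/s.
First burn Δv₁ = |v_p − v₁| = 12.16 km/s.
Circular speed at r₂: v₂ = √(μ/r₂) = 16.69 km/s.
Transfer-orbit speed at r₂: v_a = √[μ(2/r₂ − 1/a_t)] = 9.107 km/s.
Second burn Δv₂ = |v₂ − v_a| = 7.583 km/s.
Δv = Δv₁ + Δv₂ = 12.16 + 7.583 = 19.74 km/s.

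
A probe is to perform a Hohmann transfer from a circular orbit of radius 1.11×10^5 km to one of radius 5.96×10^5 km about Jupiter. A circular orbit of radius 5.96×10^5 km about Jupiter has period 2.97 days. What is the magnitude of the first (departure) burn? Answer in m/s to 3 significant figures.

Δv₁ = 10100 m/s

From Kepler's third law T² = 4π²r³/μ at r = 5.96×10^5 km, T = 2.97 days = 2.97 × 86400 s = 2.56608×10^5 s: μ = 4π²r³/T² = 1.26928×10^8 km³/s².
The Hohmann ellipse has a_t = (r₁ + r₂)/2 = 3.535×10^5 km.
Circular speed at r = 1.110×10^5 km: v_c = √(μ/r) = 33.82 km/s.
Vis-viva on the transfer ellipse at r = 1.110×10^5 km gives v_t = √[μ(2/r − 1/a_t)] = 43.91 km/s.
Δv₁ = |v_t − v_c| = |43.91 − 33.82| = 10.09 km/s.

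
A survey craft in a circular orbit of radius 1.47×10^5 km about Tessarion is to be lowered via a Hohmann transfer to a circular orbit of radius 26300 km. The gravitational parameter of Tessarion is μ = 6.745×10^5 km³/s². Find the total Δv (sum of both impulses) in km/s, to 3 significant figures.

Δv = 2.49 km/s

Semi-major axis of the transfer orbit: a_t = (1.470×10^5 + 26300)/2 = 86650 km.
At r₁ the circular-orbit speed is v₁ = √(μ/r₁) = 2.14206 km/s.
Transfer-orbit speed at r₁ (vis-viva equation): v_a = √[μ(2/r₁ − 1/a_t)] = 1.18012 km/s.
First burn Δv₁ = |v_a − v₁| = 0.9619 km/s.
At r₂, v₂ = √(μ/r₂) = 5.064 km/s.
Transfer-orbit speed at r₂: v_p = √[μ(2/r₂ − 1/a_t)] = 6.596 km/s.
Second burn Δv₂ = |v₂ − v_p| = 1.532 km/s.
Δv = Δv₁ + Δv₂ = 0.9619 + 1.532 = 2.494 km/s.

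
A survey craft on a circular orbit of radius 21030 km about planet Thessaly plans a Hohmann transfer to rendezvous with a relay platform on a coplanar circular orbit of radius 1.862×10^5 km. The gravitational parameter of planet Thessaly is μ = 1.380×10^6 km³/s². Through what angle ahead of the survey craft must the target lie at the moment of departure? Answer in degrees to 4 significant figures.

The Hohmann ellipse has a_t = (r₁ + r₂)/2 = 1.03615×10^5 km.
Transfer time t = π√(a_t³/μ) = 89200 s.
Target angular speed ω₂ = √(μ/r₂³) = 1.462×10^-5 rad/s.
Angle swept by the target during transfer: ω₂·t = 1.3041 rad = 74.72°.
The survey craft traverses 180° on the transfer ellipse, so the target must lead by 180° − 74.72° = 105.3°.

φ = 105.3°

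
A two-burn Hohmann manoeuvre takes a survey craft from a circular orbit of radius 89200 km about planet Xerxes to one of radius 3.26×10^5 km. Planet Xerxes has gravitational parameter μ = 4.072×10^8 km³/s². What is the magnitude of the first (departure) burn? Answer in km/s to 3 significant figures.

Δv₁ = 17.1 km/s

Transfer-ellipse semi-major axis a_t = (r₁ + r₂)/2 = (89200 + 3.260×10^5)/2 = 2.076×10^5 km.
Circular speed at r = 89200 km: v_c = √(μ/r) = 67.565 km/s.
Vis-viva on the transfer ellipse at r = 89200 km gives v_t = √[μ(2/r − 1/a_t)] = 84.667 km/s.
Δv₁ = |v_t − v_c| = |84.667 − 67.565| = 17.10 km/s.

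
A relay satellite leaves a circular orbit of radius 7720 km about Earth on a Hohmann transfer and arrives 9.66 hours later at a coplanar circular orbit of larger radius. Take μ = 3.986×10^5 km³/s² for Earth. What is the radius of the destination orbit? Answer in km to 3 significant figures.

Transfer time t = 9.66 hours = 34776 s, and t = π√(a_t³/μ).
So a_t = (μ t²/π²)^(1/3) = (3.986×10^5 × (34776)² / π²)^(1/3) = 36554 km.
Since a_t = (r₁ + r₂)/2, r₂ = 2a_t − r₁ = 2×36554 − 7720 = 65388 km.

r₂ = 65400 km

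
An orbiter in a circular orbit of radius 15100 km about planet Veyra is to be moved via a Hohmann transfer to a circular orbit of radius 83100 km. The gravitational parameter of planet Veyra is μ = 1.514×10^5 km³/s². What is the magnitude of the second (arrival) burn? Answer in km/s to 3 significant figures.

Δv₂ = 0.601 km/s

Semi-major axis of the transfer orbit: a_t = (15100 + 83100)/2 = 49100 km.
Circular speed at r = 83100 km: v_c = √(μ/r) = 1.34978 km/s.
Vis-viva on the transfer ellipse at r = 83100 km gives v_t = √[μ(2/r − 1/a_t)] = 0.748532 km/s.
Δv₂ = |v_t − v_c| = |0.748532 − 1.34978| = 0.6012 km/s.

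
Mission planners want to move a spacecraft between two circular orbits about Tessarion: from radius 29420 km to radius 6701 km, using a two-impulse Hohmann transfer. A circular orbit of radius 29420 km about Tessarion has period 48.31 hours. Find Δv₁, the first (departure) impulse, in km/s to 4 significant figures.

From Kepler's third law T² = 4π²r³/μ at r = 29420 km, T = 48.31 hours = 48.31 × 3600 s = 1.73916×10^5 s: μ = 4π²r³/T² = 33236.0 km³/s².
Semi-major axis of the transfer orbit: a_t = (29420 + 6701)/2 = 18060.5 km.
Circular speed at r = 29420 km: v_c = √(μ/r) = 1.0629 km/s.
Transfer-orbit speed at the same r (vis-viva, a = a_t): v_t = √[μ(2/r − 1/a_t)] = 0.64742 km/s.
Δv₁ = |v_t − v_c| = |0.64742 − 1.0629| = 0.4155 km/s.

Δv₁ = 0.4155 km/s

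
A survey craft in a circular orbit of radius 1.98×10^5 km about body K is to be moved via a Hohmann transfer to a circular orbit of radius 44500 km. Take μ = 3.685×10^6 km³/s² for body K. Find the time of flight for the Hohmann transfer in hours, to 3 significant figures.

t = 19.2 hours

The Hohmann ellipse has a_t = (r₁ + r₂)/2 = 1.2125×10^5 km.
By Kepler's third law the transfer-orbit period is T = 2π√(a_t³/μ), so t = T/2 = 69100 s.
Converting: 69100 s ÷ 3600 s/hour = 19.2 hours.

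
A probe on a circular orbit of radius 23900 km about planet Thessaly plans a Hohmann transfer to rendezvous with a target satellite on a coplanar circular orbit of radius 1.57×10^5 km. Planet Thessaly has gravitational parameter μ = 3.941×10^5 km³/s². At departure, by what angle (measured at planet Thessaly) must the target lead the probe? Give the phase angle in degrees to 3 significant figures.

The Hohmann ellipse has a_t = (r₁ + r₂)/2 = 90450 km.
Transfer time t = π√(a_t³/μ) = 1.36132×10^5 s.
The target's mean motion on its circular orbit is ω₂ = √(μ/r₂³) = 1.00915×10^-5 rad/s.
Angle swept by the target during transfer: ω₂·t = 1.3738 rad = 78.71°.
Arrival is 180° from departure on the ellipse, so φ = 180° − 78.71° = 101°.

φ = 101°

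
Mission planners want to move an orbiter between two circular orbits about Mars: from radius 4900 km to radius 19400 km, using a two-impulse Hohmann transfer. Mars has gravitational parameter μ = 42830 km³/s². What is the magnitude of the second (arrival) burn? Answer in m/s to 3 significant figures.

The Hohmann ellipse has a_t = (r₁ + r₂)/2 = 12150 km.
Circular speed at r = 19400 km: v_c = √(μ/r) = 1.48584 km/s.
Transfer-orbit speed at the same r (vis-viva, a = a_t): v_t = √[μ(2/r − 1/a_t)] = 0.943589 km/s.
Δv₂ = |v_t − v_c| = |0.943589 − 1.48584| = 0.5423 km/s.

Δv₂ = 542 m/s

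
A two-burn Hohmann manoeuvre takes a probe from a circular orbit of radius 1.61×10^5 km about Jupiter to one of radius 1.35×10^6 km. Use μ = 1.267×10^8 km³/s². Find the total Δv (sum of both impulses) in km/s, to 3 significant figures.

Transfer-ellipse semi-major axis a_t = (r₁ + r₂)/2 = (1.610×10^5 + 1.350×10^6)/2 = 7.555×10^5 km.
Circular speed at r₁: v₁ = √(μ/r₁) = √(1.267×10^8/1.610×10^5) = 28.0527 km/s.
On the transfer ellipse at r₁, vis-viva gives v_p = √[μ(2/r₁ − 1/a_t)] = 37.4995 km/s.
First burn Δv₁ = |v_p − v₁| = 9.447 km/s.
At r₂, v₂ = √(μ/r₂) = 9.688 km/s.
Transfer-orbit speed at r₂: v_a = √[μ(2/r₂ − 1/a_t)] = 4.472 km/s.
Second burn Δv₂ = |v₂ − v_a| = 5.216 km/s.
Δv = Δv₁ + Δv₂ = 9.447 + 5.216 = 14.66 km/s.

Δv = 14.7 km/s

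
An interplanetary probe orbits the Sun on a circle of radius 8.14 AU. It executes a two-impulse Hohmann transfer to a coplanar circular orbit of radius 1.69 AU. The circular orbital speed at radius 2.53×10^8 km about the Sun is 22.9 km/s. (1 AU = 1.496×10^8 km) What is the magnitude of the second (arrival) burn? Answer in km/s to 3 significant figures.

Δv₂ = 6.57 km/s

From the circular-orbit relation v² = μ/r at r = 2.53×10^8 km: μ = v²r = (22.9)² × 2.53×10^8 = 1.32676×10^11 km³/s².
In km: r₁ = 8.14 × 1.496×10^8 = 1.217744×10^9 km; r₂ = 1.69 × 1.496×10^8 = 2.52824×10^8 km.
Semi-major axis of the transfer orbit: a_t = (1.217744×10^9 + 2.52824×10^8)/2 = 7.35284×10^8 km.
On the circular orbit at r = 2.52824×10^8 km, v_c = √(μ/r) = 22.908 km/s.
Transfer-orbit speed at the same r (vis-viva, a = a_t): v_t = √[μ(2/r − 1/a_t)] = 29.481 km/s.
Δv₂ = |v_t − v_c| = |29.481 − 22.908| = 6.573 km/s.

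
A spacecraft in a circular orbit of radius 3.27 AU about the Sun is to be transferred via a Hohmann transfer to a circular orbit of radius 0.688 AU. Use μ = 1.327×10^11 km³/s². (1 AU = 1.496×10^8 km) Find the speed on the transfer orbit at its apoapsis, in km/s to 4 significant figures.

v = 9.711 km/s

In km: r₁ = 3.27 × 1.496×10^8 = 4.89192×10^8 km; r₂ = 0.688 × 1.496×10^8 = 1.029248×10^8 km.
Transfer-ellipse semi-major axis a_t = (r₁ + r₂)/2 = (4.89192×10^8 + 1.029248×10^8)/2 = 2.960584×10^8 km.
The apoapsis of the transfer ellipse is at r = 4.89192×10^8 km.
Vis-viva: v = √[μ(2/r − 1/a_t)] = √[1.327×10^11 × (2/4.89192×10^8 − 1/2.960584×10^8)] = 9.711 km/s.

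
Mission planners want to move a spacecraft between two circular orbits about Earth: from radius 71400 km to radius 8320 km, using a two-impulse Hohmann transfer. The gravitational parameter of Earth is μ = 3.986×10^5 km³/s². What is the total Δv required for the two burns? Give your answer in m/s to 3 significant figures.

Δv = 3630 m/s

Transfer-ellipse semi-major axis a_t = (r₁ + r₂)/2 = (71400 + 8320)/2 = 39860 km.
Circular speed at r₁: v₁ = √(μ/r₁) = √(3.986×10^5/71400) = 2.3628 km/s.
Transfer-orbit speed at r₁ (vis-viva equation): v_a = √[μ(2/r₁ − 1/a_t)] = 1.0795 km/s.
First burn Δv₁ = |v_a − v₁| = 1.283 km/s.
Circular speed at r₂: v₂ = √(μ/r₂) = 6.922 km/s.
Transfer-orbit speed at r₂: v_p = √[μ(2/r₂ − 1/a_t)] = 9.264 km/s.
Second burn Δv₂ = |v₂ − v_p| = 2.342 km/s.
Δv = Δv₁ + Δv₂ = 1.283 + 2.342 = 3.625 km/s.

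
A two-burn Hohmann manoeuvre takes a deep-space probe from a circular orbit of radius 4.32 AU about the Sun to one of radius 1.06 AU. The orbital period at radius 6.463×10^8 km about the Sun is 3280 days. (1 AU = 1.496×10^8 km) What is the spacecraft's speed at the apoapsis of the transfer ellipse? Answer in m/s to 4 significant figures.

From Kepler's third law T² = 4π²r³/μ at r = 6.463×10^8 km, T = 3280 days = 3280 × 86400 s = 2.83392×10^8 s: μ = 4π²r³/T² = 1.32705×10^11 km³/s².
In km: r₁ = 4.32 × 1.496×10^8 = 6.46272×10^8 km; r₂ = 1.06 × 1.496×10^8 = 1.58576×10^8 km.
Semi-major axis of the transfer orbit: a_t = (6.46272×10^8 + 1.58576×10^8)/2 = 4.02424×10^8 km.
The apoapsis of the transfer ellipse is at r = 6.46272×10^8 km.
From the vis-viva equation, v = √[μ(2/r − 1/a_t)] = 8.995 km/s.

v = 8995 m/s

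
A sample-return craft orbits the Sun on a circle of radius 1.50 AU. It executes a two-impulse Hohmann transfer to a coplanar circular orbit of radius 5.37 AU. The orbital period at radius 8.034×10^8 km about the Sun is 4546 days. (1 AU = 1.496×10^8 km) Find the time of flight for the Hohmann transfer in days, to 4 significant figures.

t = 1163 days

From Kepler's third law T² = 4π²r³/μ at r = 8.034×10^8 km, T = 4546 days = 4546 × 86400 s = 3.927744×10^8 s: μ = 4π²r³/T² = 1.32699×10^11 km³/s².
In km: r₁ = 1.50 × 1.496×10^8 = 2.244×10^8 km; r₂ = 5.37 × 1.496×10^8 = 8.03352×10^8 km.
Semi-major axis of the transfer orbit: a_t = (2.244×10^8 + 8.03352×10^8)/2 = 5.13876×10^8 km.
By Kepler's third law the transfer-orbit period is T = 2π√(a_t³/μ), so t = T/2 = 1.005×10^8 s.
Converting: 1.005×10^8 s ÷ 86400 s/day = 1163 days.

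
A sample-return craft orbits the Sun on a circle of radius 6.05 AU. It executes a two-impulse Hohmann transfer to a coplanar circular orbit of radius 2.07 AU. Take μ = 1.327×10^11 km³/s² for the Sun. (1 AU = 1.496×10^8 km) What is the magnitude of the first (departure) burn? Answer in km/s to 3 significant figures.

In km: r₁ = 6.05 × 1.496×10^8 = 9.0508×10^8 km; r₂ = 2.07 × 1.496×10^8 = 3.09672×10^8 km.
Transfer-ellipse semi-major axis a_t = (r₁ + r₂)/2 = (9.0508×10^8 + 3.09672×10^8)/2 = 6.07376×10^8 km.
Circular speed at r = 9.0508×10^8 km: v_c = √(μ/r) = 12.109 km/s.
Vis-viva on the transfer ellipse at r = 9.0508×10^8 km gives v_t = √[μ(2/r − 1/a_t)] = 8.6460 km/s.
Δv₁ = |v_t − v_c| = |8.6460 − 12.109| = 3.463 km/s.

Δv₁ = 3.46 km/s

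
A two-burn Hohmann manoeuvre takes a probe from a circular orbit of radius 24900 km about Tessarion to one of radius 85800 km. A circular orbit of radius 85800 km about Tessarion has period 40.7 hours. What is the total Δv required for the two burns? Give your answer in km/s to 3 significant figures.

From Kepler's third law T² = 4π²r³/μ at r = 85800 km, T = 40.7 hours = 40.7 × 3600 s = 1.4652×10^5 s: μ = 4π²r³/T² = 1.16152×10^6 km³/s².
Transfer-ellipse semi-major axis a_t = (r₁ + r₂)/2 = (24900 + 85800)/2 = 55350 km.
At r₁ the circular-orbit speed is v₁ = √(μ/r₁) = 6.8299 km/s.
Transfer-orbit speed at r₁ (vis-viva): v_p = √[μ(2/r₁ − 1/a_t)] = 8.5035 km/s.
First burn Δv₁ = |v_p − v₁| = 1.6736 km/s.
At r₂, v₂ = √(μ/r₂) = 3.6793 km/s.
Transfer-orbit speed at r₂: v_a = √[μ(2/r₂ − 1/a_t)] = 2.4678 km/s.
Second burn Δv₂ = |v₂ − v_a| = 1.2115 km/s.
Δv = Δv₁ + Δv₂ = 1.6736 + 1.2115 = 2.885 km/s.

Δv = 2.89 km/s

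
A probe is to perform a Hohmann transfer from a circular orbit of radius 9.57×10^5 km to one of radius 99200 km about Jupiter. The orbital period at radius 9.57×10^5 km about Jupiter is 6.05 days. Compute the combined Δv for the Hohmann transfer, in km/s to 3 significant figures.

Δv = 18.9 km/s

From Kepler's third law T² = 4π²r³/μ at r = 9.57×10^5 km, T = 6.05 days = 6.05 × 86400 s = 5.2272×10^5 s: μ = 4π²r³/T² = 1.26636×10^8 km³/s².
Semi-major axis of the transfer orbit: a_t = (9.570×10^5 + 99200)/2 = 5.281×10^5 km.
Circular speed at r₁: v₁ = √(μ/r₁) = √(1.26636×10^8/9.570×10^5) = 11.5033 km/s.
On the transfer ellipse at r₁, vis-viva equation gives v_a = √[μ(2/r₁ − 1/a_t)] = 4.98563 km/s.
First burn Δv₁ = |v_a − v₁| = 6.518 km/s.
Circular speed at r₂: v₂ = √(μ/r₂) = 35.73 km/s.
Transfer-orbit speed at r₂: v_p = √[μ(2/r₂ − 1/a_t)] = 48.10 km/s.
Second burn Δv₂ = |v₂ − v_p| = 12.37 km/s.
Total Δv = Δv₁ + Δv₂ = 18.89 km/s.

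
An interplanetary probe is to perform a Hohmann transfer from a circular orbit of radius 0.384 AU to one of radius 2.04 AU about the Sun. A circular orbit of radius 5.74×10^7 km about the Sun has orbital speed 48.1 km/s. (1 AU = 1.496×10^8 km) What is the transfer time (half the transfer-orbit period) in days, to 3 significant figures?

t = 244 days

From the circular-orbit relation v² = μ/r at r = 5.74×10^7 km: μ = v²r = (48.1)² × 5.74×10^7 = 1.32801×10^11 km³/s².
In km: r₁ = 0.384 × 1.496×10^8 = 5.74464×10^7 km; r₂ = 2.04 × 1.496×10^8 = 3.05184×10^8 km.
Transfer-ellipse semi-major axis a_t = (r₁ + r₂)/2 = (5.74464×10^7 + 3.05184×10^8)/2 = 1.813152×10^8 km.
Transfer time t = π√(a_t³/μ) = π√((1.813152×10^8)³ / 1.32801×10^11) = 2.105×10^7 s.
Converting: 2.105×10^7 s ÷ 86400 s/day = 244 days.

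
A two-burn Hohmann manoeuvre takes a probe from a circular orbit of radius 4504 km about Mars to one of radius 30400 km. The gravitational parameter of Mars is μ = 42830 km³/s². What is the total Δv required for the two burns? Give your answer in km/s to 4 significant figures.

Δv = 1.570 km/s

The Hohmann ellipse has a_t = (r₁ + r₂)/2 = 17452 km.
At r₁ the circular-orbit speed is v₁ = √(μ/r₁) = 3.0837 km/s.
Transfer-orbit speed at r₁ (vis-viva equation): v_p = √[μ(2/r₁ − 1/a_t)] = 4.0699 km/s.
First burn Δv₁ = |v_p − v₁| = 0.9862 km/s.
Circular speed at r₂: v₂ = √(μ/r₂) = 1.187 km/s.
Transfer-orbit speed at r₂: v_a = √[μ(2/r₂ − 1/a_t)] = 0.6030 km/s.
Second burn Δv₂ = |v₂ − v_a| = 0.5840 km/s.
Total Δv = Δv₁ + Δv₂ = 1.570 km/s.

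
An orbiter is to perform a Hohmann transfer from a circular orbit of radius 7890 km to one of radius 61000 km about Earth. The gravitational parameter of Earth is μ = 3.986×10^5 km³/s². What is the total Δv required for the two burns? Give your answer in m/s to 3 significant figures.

Semi-major axis of the transfer orbit: a_t = (7890 + 61000)/2 = 34445 km.
At r₁ the circular-orbit speed is v₁ = √(μ/r₁) = 7.108 km/s.
On the transfer ellipse at r₁, vis-viva gives v_p = √[μ(2/r₁ − 1/a_t)] = 9.459 km/s.
First burn Δv₁ = |v_p − v₁| = 2.351 km/s.
At r₂, v₂ = √(μ/r₂) = 2.556 km/s.
Transfer-orbit speed at r₂: v_a = √[μ(2/r₂ − 1/a_t)] = 1.223 km/s.
Second burn Δv₂ = |v₂ − v_a| = 1.333 km/s.
Δv = Δv₁ + Δv₂ = 2.351 + 1.333 = 3.684 km/s.

Δv = 3680 m/s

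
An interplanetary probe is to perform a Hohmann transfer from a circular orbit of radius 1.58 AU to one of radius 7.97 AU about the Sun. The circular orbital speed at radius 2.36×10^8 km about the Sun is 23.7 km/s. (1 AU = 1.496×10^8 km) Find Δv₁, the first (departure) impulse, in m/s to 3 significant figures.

Δv₁ = 6910 m/s

From the circular-orbit relation v² = μ/r at r = 2.36×10^8 km: μ = v²r = (23.7)² × 2.36×10^8 = 1.32559×10^11 km³/s².
In km: r₁ = 1.58 × 1.496×10^8 = 2.36368×10^8 km; r₂ = 7.97 × 1.496×10^8 = 1.192312×10^9 km.
Transfer-ellipse semi-major axis a_t = (r₁ + r₂)/2 = (2.36368×10^8 + 1.192312×10^9)/2 = 7.1434×10^8 km.
Circular speed at r = 2.36368×10^8 km: v_c = √(μ/r) = 23.6815 km/s.
Transfer-orbit speed at the same r (vis-viva, a = a_t): v_t = √[μ(2/r − 1/a_t)] = 30.5951 km/s.
Δv₁ = |v_t − v_c| = |30.5951 − 23.6815| = 6.914 km/s.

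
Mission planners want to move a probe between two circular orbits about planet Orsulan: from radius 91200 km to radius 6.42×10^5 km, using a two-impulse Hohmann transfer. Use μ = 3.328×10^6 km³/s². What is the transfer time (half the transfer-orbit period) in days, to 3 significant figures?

t = 4.42 days

Semi-major axis of the transfer orbit: a_t = (91200 + 6.420×10^5)/2 = 3.666×10^5 km.
Half the transfer-orbit period gives t = π√(a_t³/μ) = 3.822×10^5 s.
Converting: 3.822×10^5 s ÷ 86400 s/day = 4.42 days.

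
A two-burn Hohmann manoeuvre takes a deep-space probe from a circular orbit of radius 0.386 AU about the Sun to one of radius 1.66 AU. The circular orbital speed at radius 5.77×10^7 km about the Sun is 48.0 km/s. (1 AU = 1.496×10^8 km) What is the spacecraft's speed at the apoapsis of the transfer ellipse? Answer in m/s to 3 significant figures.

v = 14200 m/s

From the circular-orbit relation v² = μ/r at r = 5.77×10^7 km: μ = v²r = (48.0)² × 5.77×10^7 = 1.32941×10^11 km³/s².
In km: r₁ = 0.386 × 1.496×10^8 = 5.77456×10^7 km; r₂ = 1.66 × 1.496×10^8 = 2.48336×10^8 km.
The Hohmann ellipse has a_t = (r₁ + r₂)/2 = 1.530408×10^8 km.
At apoapsis, r = 2.48336×10^8 km.
Applying v² = μ(2/r − 1/a_t): v = 14.21 km/s.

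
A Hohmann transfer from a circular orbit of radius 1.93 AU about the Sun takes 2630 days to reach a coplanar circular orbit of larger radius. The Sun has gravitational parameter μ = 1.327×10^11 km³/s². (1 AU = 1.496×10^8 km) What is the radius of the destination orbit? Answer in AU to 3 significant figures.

In km: r₁ = 1.93 × 1.496×10^8 = 2.88728×10^8 km.
Transfer time t = 2630 days = 2.27232×10^8 s, and t = π√(a_t³/μ).
So a_t = (μ t²/π²)^(1/3) = (1.327×10^11 × (2.27232×10^8)² / π²)^(1/3) = 8.8546×10^8 km.
Since a_t = (r₁ + r₂)/2, r₂ = 2a_t − r₁ = 2×8.8546×10^8 − 2.88728×10^8 = 1.482192×10^9 km.
In AU: r₂ = 1.482192×10^9 / 1.496×10^8 = 9.91 AU.

r₂ = 9.91 AU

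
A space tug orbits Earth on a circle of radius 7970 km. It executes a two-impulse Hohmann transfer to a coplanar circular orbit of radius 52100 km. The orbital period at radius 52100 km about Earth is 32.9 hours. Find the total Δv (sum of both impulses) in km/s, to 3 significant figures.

From Kepler's third law T² = 4π²r³/μ at r = 52100 km, T = 32.9 hours = 32.9 × 3600 s = 1.1844×10^5 s: μ = 4π²r³/T² = 3.97994×10^5 km³/s².
Semi-major axis of the transfer orbit: a_t = (7970 + 52100)/2 = 30035 km.
At r₁ the circular-orbit speed is v₁ = √(μ/r₁) = 7.06657 km/s.
On the transfer ellipse at r₁, vis-viva equation gives v_p = √[μ(2/r₁ − 1/a_t)] = 9.30709 km/s.
First burn Δv₁ = |v_p − v₁| = 2.241 km/s.
At r₂, v₂ = √(μ/r₂) = 2.764 km/s.
Transfer-orbit speed at r₂: v_a = √[μ(2/r₂ − 1/a_t)] = 1.424 km/s.
Second burn Δv₂ = |v₂ − v_a| = 1.340 km/s.
Total Δv = Δv₁ + Δv₂ = 3.581 km/s.

Δv = 3.58 km/s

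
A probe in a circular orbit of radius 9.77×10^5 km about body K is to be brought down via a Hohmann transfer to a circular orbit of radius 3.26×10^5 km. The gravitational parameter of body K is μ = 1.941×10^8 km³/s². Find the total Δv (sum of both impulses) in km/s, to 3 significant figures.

Δv = 9.60 km/s

Transfer-ellipse semi-major axis a_t = (r₁ + r₂)/2 = (9.770×10^5 + 3.260×10^5)/2 = 6.515×10^5 km.
Circular speed at r₁: v₁ = √(μ/r₁) = √(1.941×10^8/9.770×10^5) = 14.09501 km/s.
Transfer-orbit speed at r₁ (vis-viva equation): v_a = √[μ(2/r₁ − 1/a_t)] = 9.970503 km/s.
First burn Δv₁ = |v_a − v₁| = 4.125 km/s.
Circular speed at r₂: v₂ = √(μ/r₂) = 24.40 km/s.
Transfer-orbit speed at r₂: v_p = √[μ(2/r₂ − 1/a_t)] = 29.88 km/s.
Second burn Δv₂ = |v₂ − v_p| = 5.480 km/s.
Δv = Δv₁ + Δv₂ = 4.125 + 5.480 = 9.605 km/s.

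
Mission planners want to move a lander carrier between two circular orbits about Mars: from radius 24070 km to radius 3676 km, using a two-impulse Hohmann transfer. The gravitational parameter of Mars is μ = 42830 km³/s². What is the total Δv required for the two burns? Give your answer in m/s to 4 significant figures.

Semi-major axis of the transfer orbit: a_t = (24070 + 3676)/2 = 13873 km.
Circular speed at r₁: v₁ = √(μ/r₁) = √(42830/24070) = 1.334 km/s.
Transfer-orbit speed at r₁ (vis-viva): v_a = √[μ(2/r₁ − 1/a_t)] = 0.6867 km/s.
First burn Δv₁ = |v_a − v₁| = 0.6473 km/s.
At r₂, v₂ = √(μ/r₂) = 3.413 km/s.
Transfer-orbit speed at r₂: v_p = √[μ(2/r₂ − 1/a_t)] = 4.496 km/s.
Second burn Δv₂ = |v₂ − v_p| = 1.083 km/s.
Total Δv = Δv₁ + Δv₂ = 1.730 km/s.

Δv = 1730 m/s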